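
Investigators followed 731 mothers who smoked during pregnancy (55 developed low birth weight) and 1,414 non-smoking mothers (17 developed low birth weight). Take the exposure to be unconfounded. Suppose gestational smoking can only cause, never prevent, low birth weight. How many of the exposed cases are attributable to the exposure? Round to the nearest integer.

about 46 cases

p₁ = P(outcome | exposed) = 55/731 = 0.075239
p₀ = P(outcome | unexposed) = 17/1414 = 0.012023
PN = (p₁ − p₀)/p₁ = (0.075239 − 0.012023) / 0.075239 ≈ 0.84021.
Attributable cases ≈ PN × (exposed cases) = 0.84021 × 55 ≈ 46.21.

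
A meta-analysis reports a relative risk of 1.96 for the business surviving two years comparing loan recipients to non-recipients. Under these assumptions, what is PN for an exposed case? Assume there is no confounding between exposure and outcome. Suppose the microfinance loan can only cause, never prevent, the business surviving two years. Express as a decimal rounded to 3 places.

PN ≈ 0.490

Under exogeneity and monotonicity, PN = (RR − 1) / RR = 1 − 1/RR.
PN = (1.96 − 1) / 1.96 = 0.96 / 1.96 ≈ 0.4898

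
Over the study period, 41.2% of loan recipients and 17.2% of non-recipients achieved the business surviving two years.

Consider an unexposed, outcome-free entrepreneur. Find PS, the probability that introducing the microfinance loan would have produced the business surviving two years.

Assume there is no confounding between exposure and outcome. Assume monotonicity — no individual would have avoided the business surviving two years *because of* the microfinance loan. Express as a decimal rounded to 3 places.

p₁ = 0.412, p₀ = 0.172.
Under exogeneity and monotonicity, PS = (p₁ − p₀) / (1 − p₀).
PS = (0.412 − 0.172) / (1 − 0.172) = 0.24 / 0.828 ≈ 0.2899

PS ≈ 0.290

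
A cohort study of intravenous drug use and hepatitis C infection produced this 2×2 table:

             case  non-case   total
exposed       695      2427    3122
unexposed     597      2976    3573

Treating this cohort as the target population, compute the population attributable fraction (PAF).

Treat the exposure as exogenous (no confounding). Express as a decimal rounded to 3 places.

p₁ = P(outcome | exposed) = 695/3122 = 0.22261
p₀ = P(outcome | unexposed) = 597/3573 = 0.16709
Exposure prevalence π = 3122/6695 = 0.46632; overall risk P(Y=1) = 0.19298.
Under exogeneity, PAF = [P(Y=1) − p₀]/P(Y=1).
PAF = (0.19298 − 0.16709) / 0.19298 ≈ 0.1342

PAF ≈ 0.134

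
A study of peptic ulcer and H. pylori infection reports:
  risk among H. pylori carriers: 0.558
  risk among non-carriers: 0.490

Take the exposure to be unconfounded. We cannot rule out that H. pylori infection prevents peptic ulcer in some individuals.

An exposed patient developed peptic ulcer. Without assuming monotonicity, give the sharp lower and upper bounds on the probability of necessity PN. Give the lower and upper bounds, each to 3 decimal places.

0.122 ≤ PN ≤ 0.914

Let p₁ = 0.558, p₀ = 0.49.
Under exogeneity alone the bounds on PN are max{0,(p₁−p₀)/p₁} ≤ PN ≤ min{1,(1−p₀)/p₁}.
  lower = (p₁ − p₀)/p₁ = 0.068 / 0.558 ≈ 0.1219
  upper = min{1, (1 − p₀)/p₁} = 0.51 / 0.558 ≈ 0.9140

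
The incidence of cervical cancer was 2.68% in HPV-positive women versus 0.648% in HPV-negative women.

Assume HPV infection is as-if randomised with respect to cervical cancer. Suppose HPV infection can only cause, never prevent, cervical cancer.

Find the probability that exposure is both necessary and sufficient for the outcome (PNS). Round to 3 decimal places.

PNS ≈ 0.020

p₁ = 0.0268, p₀ = 0.00648.
Under exogeneity and monotonicity, PNS = p₁ − p₀.
PNS = 0.0268 − 0.00648 = 0.02032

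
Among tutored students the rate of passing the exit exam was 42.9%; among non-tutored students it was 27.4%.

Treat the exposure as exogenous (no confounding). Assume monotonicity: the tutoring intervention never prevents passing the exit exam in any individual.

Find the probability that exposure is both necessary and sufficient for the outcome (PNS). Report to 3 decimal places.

PNS ≈ 0.155

p₁ = 0.429, p₀ = 0.274.
Under exogeneity and monotonicity, PNS = p₁ − p₀.
PNS = 0.429 − 0.274 = 0.155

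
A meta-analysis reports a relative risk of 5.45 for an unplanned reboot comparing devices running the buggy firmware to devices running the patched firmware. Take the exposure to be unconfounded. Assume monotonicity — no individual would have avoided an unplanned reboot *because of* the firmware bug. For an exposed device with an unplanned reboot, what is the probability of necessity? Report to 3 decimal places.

PN ≈ 0.817

Under exogeneity and monotonicity, PN = (RR − 1) / RR = 1 − 1/RR.
PN = (5.45 − 1) / 5.45 = 4.45 / 5.45 ≈ 0.8165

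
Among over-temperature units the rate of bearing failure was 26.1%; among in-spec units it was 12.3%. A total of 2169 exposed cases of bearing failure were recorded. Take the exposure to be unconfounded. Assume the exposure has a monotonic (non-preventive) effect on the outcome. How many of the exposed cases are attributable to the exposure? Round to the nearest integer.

about 1147 cases

p₁ = 0.261, p₀ = 0.123.
PN = (p₁ − p₀)/p₁ = (0.261 − 0.123) / 0.261 ≈ 0.52874.
Attributable cases ≈ PN × (exposed cases) = 0.52874 × 2169 ≈ 1146.83.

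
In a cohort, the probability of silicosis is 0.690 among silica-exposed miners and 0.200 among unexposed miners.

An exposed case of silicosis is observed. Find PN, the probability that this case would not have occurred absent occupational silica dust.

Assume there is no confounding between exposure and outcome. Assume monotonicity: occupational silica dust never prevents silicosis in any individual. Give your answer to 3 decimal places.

PN ≈ 0.710

Let p₁ = 0.69, p₀ = 0.2.
Under exogeneity and monotonicity, PN = (p₁ − p₀) / p₁.
PN = (0.69 − 0.2) / 0.69 = 0.49 / 0.69 ≈ 0.7101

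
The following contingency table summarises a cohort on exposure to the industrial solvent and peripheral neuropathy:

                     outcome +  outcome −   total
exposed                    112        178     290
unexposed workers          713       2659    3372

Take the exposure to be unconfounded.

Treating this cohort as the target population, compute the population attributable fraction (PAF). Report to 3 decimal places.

PAF ≈ 0.061

p₁ = P(outcome | exposed) = 112/290 = 0.38621
p₀ = P(outcome | unexposed) = 713/3372 = 0.21145
Exposure prevalence π = 290/3662 = 0.079192; overall risk P(Y=1) = 0.22529.
Under exogeneity, PAF = [P(Y=1) − p₀]/P(Y=1).
PAF = (0.22529 − 0.21145) / 0.22529 ≈ 0.0614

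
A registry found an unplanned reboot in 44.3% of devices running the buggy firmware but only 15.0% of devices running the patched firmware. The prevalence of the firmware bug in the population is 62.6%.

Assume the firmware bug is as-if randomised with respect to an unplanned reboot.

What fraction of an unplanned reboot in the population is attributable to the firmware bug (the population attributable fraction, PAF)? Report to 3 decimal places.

PAF ≈ 0.550

p₁ = 0.443, p₀ = 0.15.
Overall risk P(Y=1) = π·p₁ + (1−π)·p₀ = 0.626×0.443 + 0.374×0.15 = 0.33342.
Under exogeneity, PAF = [P(Y=1) − p₀] / P(Y=1).
PAF = (0.33342 − 0.15) / 0.33342 ≈ 0.5501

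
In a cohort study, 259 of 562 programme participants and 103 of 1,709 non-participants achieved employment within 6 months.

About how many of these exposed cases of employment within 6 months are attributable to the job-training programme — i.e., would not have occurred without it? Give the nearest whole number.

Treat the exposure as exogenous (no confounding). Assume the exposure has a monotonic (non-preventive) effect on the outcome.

about 225 cases

p₁ = P(outcome | exposed) = 259/562 = 0.46085
p₀ = P(outcome | unexposed) = 103/1709 = 0.060269
PN = (p₁ − p₀)/p₁ = (0.46085 − 0.060269) / 0.46085 ≈ 0.86922.
Attributable cases ≈ PN × (exposed cases) = 0.86922 × 259 ≈ 225.13.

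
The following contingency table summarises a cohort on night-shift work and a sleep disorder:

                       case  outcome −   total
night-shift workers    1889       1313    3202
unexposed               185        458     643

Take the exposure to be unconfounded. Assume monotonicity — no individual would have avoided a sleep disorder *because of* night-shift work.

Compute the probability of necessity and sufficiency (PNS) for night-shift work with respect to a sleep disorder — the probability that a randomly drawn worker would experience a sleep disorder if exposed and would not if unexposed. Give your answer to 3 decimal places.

PNS ≈ 0.302

p₁ = P(outcome | exposed) = 1889/3202 = 0.58994
p₀ = P(outcome | unexposed) = 185/643 = 0.28771
Under exogeneity and monotonicity, PNS = p₁ − p₀.
PNS = 0.58994 − 0.28771 = 0.30223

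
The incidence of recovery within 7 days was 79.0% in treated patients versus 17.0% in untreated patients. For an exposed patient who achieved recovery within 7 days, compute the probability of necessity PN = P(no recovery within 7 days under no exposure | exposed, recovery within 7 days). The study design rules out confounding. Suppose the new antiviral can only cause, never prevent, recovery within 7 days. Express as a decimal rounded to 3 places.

p₁ = 0.79, p₀ = 0.17.
Under exogeneity and monotonicity, PN = (p₁ − p₀) / p₁.
PN = (0.79 − 0.17) / 0.79 = 0.62 / 0.79 ≈ 0.7848

PN ≈ 0.785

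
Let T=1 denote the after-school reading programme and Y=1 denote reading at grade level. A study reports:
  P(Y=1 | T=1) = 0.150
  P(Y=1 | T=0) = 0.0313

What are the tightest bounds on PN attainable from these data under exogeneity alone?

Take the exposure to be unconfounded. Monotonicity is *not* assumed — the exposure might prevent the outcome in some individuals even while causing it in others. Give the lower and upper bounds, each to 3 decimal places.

Let p₁ = 0.15, p₀ = 0.0313.
Under exogeneity alone the bounds on PN are max{0,(p₁−p₀)/p₁} ≤ PN ≤ min{1,(1−p₀)/p₁}.
  lower = (p₁ − p₀)/p₁ = 0.1187 / 0.15 ≈ 0.7913
  upper = min{1, (1 − p₀)/p₁} = 0.9687 / 0.15 ≈ 6.4580 → capped at 1

0.791 ≤ PN ≤ 1.000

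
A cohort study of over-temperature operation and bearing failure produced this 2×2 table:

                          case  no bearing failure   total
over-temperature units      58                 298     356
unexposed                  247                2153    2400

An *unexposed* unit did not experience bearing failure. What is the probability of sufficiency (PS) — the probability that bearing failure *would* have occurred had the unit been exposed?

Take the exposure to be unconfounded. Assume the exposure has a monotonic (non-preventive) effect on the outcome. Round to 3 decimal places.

PS ≈ 0.067

p₁ = P(outcome | exposed) = 58/356 = 0.16292
p₀ = P(outcome | unexposed) = 247/2400 = 0.10292
Under exogeneity and monotonicity, PS = (p₁ − p₀)/(1 − p₀).
PS = (0.16292 − 0.10292) / 0.89708 ≈ 0.0669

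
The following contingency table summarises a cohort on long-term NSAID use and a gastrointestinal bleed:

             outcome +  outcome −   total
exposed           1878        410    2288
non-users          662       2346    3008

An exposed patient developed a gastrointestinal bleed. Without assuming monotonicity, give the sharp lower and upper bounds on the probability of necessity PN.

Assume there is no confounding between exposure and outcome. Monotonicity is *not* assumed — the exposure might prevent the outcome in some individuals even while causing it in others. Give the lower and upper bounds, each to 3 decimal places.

0.732 ≤ PN ≤ 0.950

p₁ = P(outcome | exposed) = 1878/2288 = 0.8208
p₀ = P(outcome | unexposed) = 662/3008 = 0.22008
Under exogeneity alone the bounds on PN are max{0,(p₁−p₀)/p₁} ≤ PN ≤ min{1,(1−p₀)/p₁}.
  lower = (p₁ − p₀)/p₁ = 0.60072 / 0.8208 ≈ 0.7319
  upper = min{1, (1 − p₀)/p₁} = 0.77992 / 0.8208 ≈ 0.9502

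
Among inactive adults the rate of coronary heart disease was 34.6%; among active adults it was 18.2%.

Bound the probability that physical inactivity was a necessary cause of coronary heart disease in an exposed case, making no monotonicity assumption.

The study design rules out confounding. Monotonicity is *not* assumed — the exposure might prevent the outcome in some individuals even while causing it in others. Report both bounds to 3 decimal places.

p₁ = 0.346, p₀ = 0.182.
Under exogeneity alone the bounds on PN are max{0,(p₁−p₀)/p₁} ≤ PN ≤ min{1,(1−p₀)/p₁}.
  lower = (p₁ − p₀)/p₁ = 0.164 / 0.346 ≈ 0.4740
  upper = min{1, (1 − p₀)/p₁} = 0.818 / 0.346 ≈ 2.3642 → capped at 1

0.474 ≤ PN ≤ 1.000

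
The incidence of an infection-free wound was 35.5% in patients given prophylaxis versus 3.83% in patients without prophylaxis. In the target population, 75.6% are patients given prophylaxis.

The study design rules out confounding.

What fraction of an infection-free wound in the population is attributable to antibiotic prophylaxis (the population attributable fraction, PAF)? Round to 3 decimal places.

p₁ = 0.355, p₀ = 0.0383.
Overall risk P(Y=1) = π·p₁ + (1−π)·p₀ = 0.756×0.355 + 0.244×0.0383 = 0.27773.
Under exogeneity, PAF = [P(Y=1) − p₀] / P(Y=1).
PAF = (0.27773 − 0.0383) / 0.27773 ≈ 0.8621

PAF ≈ 0.862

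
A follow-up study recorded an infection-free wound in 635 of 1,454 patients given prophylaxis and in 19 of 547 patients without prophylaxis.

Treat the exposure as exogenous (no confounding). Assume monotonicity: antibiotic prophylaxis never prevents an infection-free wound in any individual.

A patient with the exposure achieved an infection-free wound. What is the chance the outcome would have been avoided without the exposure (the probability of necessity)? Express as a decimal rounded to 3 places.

p₁ = P(outcome | exposed) = 635/1454 = 0.43673
p₀ = P(outcome | unexposed) = 19/547 = 0.034735
Under exogeneity and monotonicity, PN = (p₁ − p₀) / p₁.
PN = (0.43673 − 0.034735) / 0.43673 = 0.40199 / 0.43673 ≈ 0.9205

PN ≈ 0.920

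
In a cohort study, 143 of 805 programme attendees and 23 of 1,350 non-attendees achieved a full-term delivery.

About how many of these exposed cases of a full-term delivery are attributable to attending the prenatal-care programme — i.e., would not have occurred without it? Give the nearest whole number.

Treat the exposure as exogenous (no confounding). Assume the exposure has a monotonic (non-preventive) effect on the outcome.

about 129 cases

p₁ = P(outcome | exposed) = 143/805 = 0.17764
p₀ = P(outcome | unexposed) = 23/1350 = 0.017037
PN = (p₁ − p₀)/p₁ = (0.17764 − 0.017037) / 0.17764 ≈ 0.90409.
Attributable cases ≈ PN × (exposed cases) = 0.90409 × 143 ≈ 129.29.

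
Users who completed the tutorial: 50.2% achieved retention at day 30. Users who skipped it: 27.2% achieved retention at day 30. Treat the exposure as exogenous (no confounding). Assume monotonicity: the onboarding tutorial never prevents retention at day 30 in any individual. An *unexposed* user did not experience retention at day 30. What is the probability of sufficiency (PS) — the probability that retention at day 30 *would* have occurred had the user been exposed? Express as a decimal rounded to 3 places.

p₁ = 0.502, p₀ = 0.272.
Under exogeneity and monotonicity, PS = (p₁ − p₀) / (1 − p₀).
PS = (0.502 − 0.272) / (1 − 0.272) = 0.23 / 0.728 ≈ 0.3159

PS ≈ 0.316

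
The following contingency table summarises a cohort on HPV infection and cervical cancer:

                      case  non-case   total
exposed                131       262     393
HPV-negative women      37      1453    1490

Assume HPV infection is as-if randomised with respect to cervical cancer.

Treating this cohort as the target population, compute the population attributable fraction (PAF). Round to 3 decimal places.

PAF ≈ 0.722

p₁ = P(outcome | exposed) = 131/393 = 0.33333
p₀ = P(outcome | unexposed) = 37/1490 = 0.024832
Exposure prevalence π = 393/1883 = 0.20871; overall risk P(Y=1) = 0.089219.
Under exogeneity, PAF = [P(Y=1) − p₀]/P(Y=1).
PAF = (0.089219 − 0.024832) / 0.089219 ≈ 0.7217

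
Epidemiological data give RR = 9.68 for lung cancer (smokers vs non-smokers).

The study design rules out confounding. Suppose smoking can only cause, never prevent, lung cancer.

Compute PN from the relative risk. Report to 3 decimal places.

Under exogeneity and monotonicity, PN = (RR − 1) / RR = 1 − 1/RR.
PN = (9.68 − 1) / 9.68 = 8.68 / 9.68 ≈ 0.8967

PN ≈ 0.897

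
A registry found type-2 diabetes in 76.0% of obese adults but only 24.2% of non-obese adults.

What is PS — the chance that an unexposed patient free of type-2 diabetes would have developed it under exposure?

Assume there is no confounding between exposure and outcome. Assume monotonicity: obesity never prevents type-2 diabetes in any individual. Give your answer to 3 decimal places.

p₁ = 0.76, p₀ = 0.242.
Under exogeneity and monotonicity, PS = (p₁ − p₀) / (1 − p₀).
PS = (0.76 − 0.242) / (1 − 0.242) = 0.518 / 0.758 ≈ 0.6834

PS ≈ 0.683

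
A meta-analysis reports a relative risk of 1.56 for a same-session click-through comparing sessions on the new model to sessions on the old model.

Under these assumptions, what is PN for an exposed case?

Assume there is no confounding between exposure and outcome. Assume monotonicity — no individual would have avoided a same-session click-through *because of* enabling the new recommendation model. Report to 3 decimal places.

Under exogeneity and monotonicity, PN = (RR − 1) / RR = 1 − 1/RR.
PN = (1.56 − 1) / 1.56 = 0.56 / 1.56 ≈ 0.3590

PN ≈ 0.359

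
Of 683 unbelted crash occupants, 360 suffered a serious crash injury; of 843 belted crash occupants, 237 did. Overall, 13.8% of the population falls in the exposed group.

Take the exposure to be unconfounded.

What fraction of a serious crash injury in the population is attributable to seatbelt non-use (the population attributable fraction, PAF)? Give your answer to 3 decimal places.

PAF ≈ 0.108

p₁ = P(outcome | exposed) = 360/683 = 0.52709
p₀ = P(outcome | unexposed) = 237/843 = 0.28114
Overall risk P(Y=1) = π·p₁ + (1−π)·p₀ = 0.138×0.52709 + 0.862×0.28114 = 0.31508.
Under exogeneity, PAF = [P(Y=1) − p₀] / P(Y=1).
PAF = (0.31508 − 0.28114) / 0.31508 ≈ 0.1077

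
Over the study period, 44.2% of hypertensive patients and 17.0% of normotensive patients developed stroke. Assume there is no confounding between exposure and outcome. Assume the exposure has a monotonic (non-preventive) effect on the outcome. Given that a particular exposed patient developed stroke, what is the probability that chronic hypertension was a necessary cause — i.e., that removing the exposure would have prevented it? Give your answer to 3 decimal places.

p₁ = 0.442, p₀ = 0.17.
Under exogeneity and monotonicity, PN = (p₁ − p₀) / p₁.
PN = (0.442 − 0.17) / 0.442 = 0.272 / 0.442 ≈ 0.6154

PN ≈ 0.615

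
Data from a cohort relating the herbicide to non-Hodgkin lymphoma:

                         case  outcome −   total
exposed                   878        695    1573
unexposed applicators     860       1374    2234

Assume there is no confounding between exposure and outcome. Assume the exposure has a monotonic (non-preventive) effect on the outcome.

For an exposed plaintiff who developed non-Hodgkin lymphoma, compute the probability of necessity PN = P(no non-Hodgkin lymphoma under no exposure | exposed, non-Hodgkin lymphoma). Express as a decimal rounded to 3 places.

p₁ = P(outcome | exposed) = 878/1573 = 0.55817
p₀ = P(outcome | unexposed) = 860/2234 = 0.38496
Under exogeneity and monotonicity, PN = (p₁ − p₀) / p₁.
PN = (0.55817 − 0.38496) / 0.55817 = 0.17321 / 0.55817 ≈ 0.3103

PN ≈ 0.310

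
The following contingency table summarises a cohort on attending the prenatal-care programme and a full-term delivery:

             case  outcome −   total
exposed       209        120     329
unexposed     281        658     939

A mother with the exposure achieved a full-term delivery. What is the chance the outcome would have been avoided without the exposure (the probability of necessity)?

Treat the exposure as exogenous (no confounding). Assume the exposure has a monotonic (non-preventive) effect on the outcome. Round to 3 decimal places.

p₁ = P(outcome | exposed) = 209/329 = 0.63526
p₀ = P(outcome | unexposed) = 281/939 = 0.29925
Under exogeneity and monotonicity, PN = (p₁ − p₀)/p₁.
PN = (0.63526 − 0.29925) / 0.63526 ≈ 0.5289

PN ≈ 0.529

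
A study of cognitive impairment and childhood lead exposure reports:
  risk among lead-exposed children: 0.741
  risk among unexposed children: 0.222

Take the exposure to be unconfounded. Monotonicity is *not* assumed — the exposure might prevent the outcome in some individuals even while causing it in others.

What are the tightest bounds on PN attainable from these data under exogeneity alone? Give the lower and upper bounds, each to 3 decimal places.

Let p₁ = 0.741, p₀ = 0.222.
Under exogeneity alone the bounds on PN are max{0,(p₁−p₀)/p₁} ≤ PN ≤ min{1,(1−p₀)/p₁}.
  lower = (p₁ − p₀)/p₁ = 0.519 / 0.741 ≈ 0.7004
  upper = min{1, (1 − p₀)/p₁} = 0.778 / 0.741 ≈ 1.0499 → capped at 1

0.700 ≤ PN ≤ 1.000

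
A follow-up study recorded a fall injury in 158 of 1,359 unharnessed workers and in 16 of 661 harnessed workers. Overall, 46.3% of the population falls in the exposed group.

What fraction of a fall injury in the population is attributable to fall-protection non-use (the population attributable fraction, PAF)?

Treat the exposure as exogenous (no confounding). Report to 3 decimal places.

PAF ≈ 0.638

p₁ = P(outcome | exposed) = 158/1359 = 0.11626
p₀ = P(outcome | unexposed) = 16/661 = 0.024206
Overall risk P(Y=1) = π·p₁ + (1−π)·p₀ = 0.463×0.11626 + 0.537×0.024206 = 0.066828.
Under exogeneity, PAF = [P(Y=1) − p₀] / P(Y=1).
PAF = (0.066828 − 0.024206) / 0.066828 ≈ 0.6378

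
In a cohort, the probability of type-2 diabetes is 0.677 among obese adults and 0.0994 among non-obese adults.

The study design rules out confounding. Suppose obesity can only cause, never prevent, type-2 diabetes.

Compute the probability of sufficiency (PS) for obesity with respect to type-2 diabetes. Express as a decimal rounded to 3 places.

Let p₁ = 0.677, p₀ = 0.0994.
Under exogeneity and monotonicity, PS = (p₁ − p₀) / (1 − p₀).
PS = (0.677 − 0.0994) / (1 − 0.0994) = 0.5776 / 0.9006 ≈ 0.6414

PS ≈ 0.641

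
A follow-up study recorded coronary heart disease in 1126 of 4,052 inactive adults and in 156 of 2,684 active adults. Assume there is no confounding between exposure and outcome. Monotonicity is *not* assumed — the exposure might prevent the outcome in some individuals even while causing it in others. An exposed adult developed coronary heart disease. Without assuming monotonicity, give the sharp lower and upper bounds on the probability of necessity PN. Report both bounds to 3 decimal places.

0.791 ≤ PN ≤ 1.000

p₁ = P(outcome | exposed) = 1126/4052 = 0.27789
p₀ = P(outcome | unexposed) = 156/2684 = 0.058122
Under exogeneity alone the bounds on PN are max{0,(p₁−p₀)/p₁} ≤ PN ≤ min{1,(1−p₀)/p₁}.
  lower = (p₁ − p₀)/p₁ = 0.21977 / 0.27789 ≈ 0.7908
  upper = min{1, (1 − p₀)/p₁} = 0.94188 / 0.27789 ≈ 3.3894 → capped at 1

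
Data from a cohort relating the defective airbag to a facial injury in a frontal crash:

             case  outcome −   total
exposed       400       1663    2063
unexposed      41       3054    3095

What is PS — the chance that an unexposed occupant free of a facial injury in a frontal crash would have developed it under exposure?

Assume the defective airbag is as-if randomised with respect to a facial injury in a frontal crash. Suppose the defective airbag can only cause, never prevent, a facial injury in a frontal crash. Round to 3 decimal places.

p₁ = P(outcome | exposed) = 400/2063 = 0.19389
p₀ = P(outcome | unexposed) = 41/3095 = 0.013247
Under exogeneity and monotonicity, PS = (p₁ − p₀)/(1 − p₀).
PS = (0.19389 − 0.013247) / 0.98675 ≈ 0.1831

PS ≈ 0.183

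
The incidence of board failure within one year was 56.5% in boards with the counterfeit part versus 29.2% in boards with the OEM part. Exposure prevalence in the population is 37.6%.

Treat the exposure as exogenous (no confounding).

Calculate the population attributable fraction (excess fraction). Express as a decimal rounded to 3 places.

PAF ≈ 0.260

p₁ = 0.565, p₀ = 0.292.
Overall risk P(Y=1) = π·p₁ + (1−π)·p₀ = 0.376×0.565 + 0.624×0.292 = 0.39465.
Under exogeneity, PAF = [P(Y=1) − p₀] / P(Y=1).
PAF = (0.39465 − 0.292) / 0.39465 ≈ 0.2601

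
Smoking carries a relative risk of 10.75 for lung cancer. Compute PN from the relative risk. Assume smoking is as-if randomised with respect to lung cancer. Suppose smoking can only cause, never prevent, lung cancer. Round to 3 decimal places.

PN ≈ 0.907

Under exogeneity and monotonicity, PN = (RR − 1) / RR = 1 − 1/RR.
PN = (10.75 − 1) / 10.75 = 9.75 / 10.75 ≈ 0.9070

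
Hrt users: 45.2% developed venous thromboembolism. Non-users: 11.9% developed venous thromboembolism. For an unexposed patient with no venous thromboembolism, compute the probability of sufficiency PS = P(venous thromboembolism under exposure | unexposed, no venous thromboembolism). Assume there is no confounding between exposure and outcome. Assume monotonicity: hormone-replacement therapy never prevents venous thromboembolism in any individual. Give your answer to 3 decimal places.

p₁ = 0.452, p₀ = 0.119.
Under exogeneity and monotonicity, PS = (p₁ − p₀) / (1 − p₀).
PS = (0.452 − 0.119) / (1 − 0.119) = 0.333 / 0.881 ≈ 0.3780

PS ≈ 0.378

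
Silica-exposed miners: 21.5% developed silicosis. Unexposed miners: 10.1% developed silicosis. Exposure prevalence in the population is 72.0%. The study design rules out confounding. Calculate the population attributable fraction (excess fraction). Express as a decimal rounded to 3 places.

PAF ≈ 0.448

p₁ = 0.215, p₀ = 0.101.
Overall risk P(Y=1) = π·p₁ + (1−π)·p₀ = 0.72×0.215 + 0.28×0.101 = 0.18308.
Under exogeneity, PAF = [P(Y=1) − p₀] / P(Y=1).
PAF = (0.18308 − 0.101) / 0.18308 ≈ 0.4483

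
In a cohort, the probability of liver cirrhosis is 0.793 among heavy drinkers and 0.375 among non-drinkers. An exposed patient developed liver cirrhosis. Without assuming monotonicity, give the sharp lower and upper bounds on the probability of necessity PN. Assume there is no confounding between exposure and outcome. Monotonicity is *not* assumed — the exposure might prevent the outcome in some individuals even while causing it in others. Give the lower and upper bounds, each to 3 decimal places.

Let p₁ = 0.793, p₀ = 0.375.
Under exogeneity alone the bounds on PN are max{0,(p₁−p₀)/p₁} ≤ PN ≤ min{1,(1−p₀)/p₁}.
  lower = (p₁ − p₀)/p₁ = 0.418 / 0.793 ≈ 0.5271
  upper = min{1, (1 − p₀)/p₁} = 0.625 / 0.793 ≈ 0.7881

0.527 ≤ PN ≤ 0.788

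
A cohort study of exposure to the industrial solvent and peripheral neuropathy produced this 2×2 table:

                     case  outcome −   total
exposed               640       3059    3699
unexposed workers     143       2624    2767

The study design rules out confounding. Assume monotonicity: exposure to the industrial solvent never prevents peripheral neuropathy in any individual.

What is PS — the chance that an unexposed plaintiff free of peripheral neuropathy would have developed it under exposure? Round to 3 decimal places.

p₁ = P(outcome | exposed) = 640/3699 = 0.17302
p₀ = P(outcome | unexposed) = 143/2767 = 0.051681
Under exogeneity and monotonicity, PS = (p₁ − p₀) / (1 − p₀).
PS = (0.17302 − 0.051681) / (1 − 0.051681) = 0.12134 / 0.94832 ≈ 0.1280

PS ≈ 0.128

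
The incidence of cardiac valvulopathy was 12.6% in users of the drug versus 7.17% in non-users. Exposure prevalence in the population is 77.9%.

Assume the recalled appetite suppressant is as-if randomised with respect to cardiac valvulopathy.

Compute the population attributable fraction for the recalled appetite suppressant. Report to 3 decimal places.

PAF ≈ 0.371

p₁ = 0.126, p₀ = 0.0717.
Overall risk P(Y=1) = π·p₁ + (1−π)·p₀ = 0.779×0.126 + 0.221×0.0717 = 0.114.
Under exogeneity, PAF = [P(Y=1) − p₀] / P(Y=1).
PAF = (0.114 − 0.0717) / 0.114 ≈ 0.3711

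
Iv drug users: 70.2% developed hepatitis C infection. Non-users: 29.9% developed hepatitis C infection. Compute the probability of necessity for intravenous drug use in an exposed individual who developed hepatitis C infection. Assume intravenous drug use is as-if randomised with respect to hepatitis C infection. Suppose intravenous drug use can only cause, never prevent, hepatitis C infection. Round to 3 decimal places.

p₁ = 0.702, p₀ = 0.299.
Under exogeneity and monotonicity, PN = (p₁ − p₀) / p₁.
PN = (0.702 − 0.299) / 0.702 = 0.403 / 0.702 ≈ 0.5741

PN ≈ 0.574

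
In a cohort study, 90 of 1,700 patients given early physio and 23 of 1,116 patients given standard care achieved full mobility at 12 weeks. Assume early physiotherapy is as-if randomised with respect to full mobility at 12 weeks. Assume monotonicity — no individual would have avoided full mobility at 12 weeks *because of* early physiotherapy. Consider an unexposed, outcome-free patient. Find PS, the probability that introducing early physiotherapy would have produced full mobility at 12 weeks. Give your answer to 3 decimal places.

PS ≈ 0.033

p₁ = P(outcome | exposed) = 90/1700 = 0.052941
p₀ = P(outcome | unexposed) = 23/1116 = 0.020609
Under exogeneity and monotonicity, PS = (p₁ − p₀) / (1 − p₀).
PS = (0.052941 − 0.020609) / (1 − 0.020609) = 0.032332 / 0.97939 ≈ 0.0330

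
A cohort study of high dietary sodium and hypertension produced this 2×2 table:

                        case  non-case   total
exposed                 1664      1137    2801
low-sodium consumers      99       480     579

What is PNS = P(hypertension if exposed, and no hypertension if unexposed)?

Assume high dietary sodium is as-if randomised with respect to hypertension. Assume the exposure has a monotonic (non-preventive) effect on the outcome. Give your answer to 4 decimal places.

p₁ = P(outcome | exposed) = 1664/2801 = 0.59407
p₀ = P(outcome | unexposed) = 99/579 = 0.17098
Under exogeneity and monotonicity, PNS = p₁ − p₀.
PNS = 0.59407 − 0.17098 = 0.42309

PNS ≈ 0.4231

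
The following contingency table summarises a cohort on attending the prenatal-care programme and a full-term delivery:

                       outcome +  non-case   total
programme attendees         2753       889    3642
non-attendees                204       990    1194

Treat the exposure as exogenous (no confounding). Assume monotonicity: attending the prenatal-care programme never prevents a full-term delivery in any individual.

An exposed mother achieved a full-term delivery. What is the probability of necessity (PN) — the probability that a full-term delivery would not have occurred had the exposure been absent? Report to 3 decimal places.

PN ≈ 0.774

p₁ = P(outcome | exposed) = 2753/3642 = 0.7559
p₀ = P(outcome | unexposed) = 204/1194 = 0.17085
Under exogeneity and monotonicity, PN = (p₁ − p₀)/p₁.
PN = (0.7559 − 0.17085) / 0.7559 ≈ 0.7740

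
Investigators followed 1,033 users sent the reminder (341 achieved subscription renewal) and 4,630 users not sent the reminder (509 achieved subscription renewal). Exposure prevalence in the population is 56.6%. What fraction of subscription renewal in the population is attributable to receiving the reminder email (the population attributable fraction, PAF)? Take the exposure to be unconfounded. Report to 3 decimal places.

p₁ = P(outcome | exposed) = 341/1033 = 0.33011
p₀ = P(outcome | unexposed) = 509/4630 = 0.10994
Overall risk P(Y=1) = π·p₁ + (1−π)·p₀ = 0.566×0.33011 + 0.434×0.10994 = 0.23455.
Under exogeneity, PAF = [P(Y=1) − p₀] / P(Y=1).
PAF = (0.23455 − 0.10994) / 0.23455 ≈ 0.5313

PAF ≈ 0.531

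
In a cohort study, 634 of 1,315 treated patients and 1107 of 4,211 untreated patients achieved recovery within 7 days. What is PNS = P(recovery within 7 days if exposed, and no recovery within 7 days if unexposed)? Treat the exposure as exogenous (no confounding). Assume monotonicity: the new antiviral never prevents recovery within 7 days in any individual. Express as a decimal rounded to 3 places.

p₁ = P(outcome | exposed) = 634/1315 = 0.48213
p₀ = P(outcome | unexposed) = 1107/4211 = 0.26288
Under exogeneity and monotonicity, PNS = p₁ − p₀.
PNS = 0.48213 − 0.26288 = 0.21925

PNS ≈ 0.219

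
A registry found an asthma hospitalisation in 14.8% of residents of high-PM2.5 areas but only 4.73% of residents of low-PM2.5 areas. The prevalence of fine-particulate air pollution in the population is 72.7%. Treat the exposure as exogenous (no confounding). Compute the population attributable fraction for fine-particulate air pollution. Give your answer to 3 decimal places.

p₁ = 0.148, p₀ = 0.0473.
Overall risk P(Y=1) = π·p₁ + (1−π)·p₀ = 0.727×0.148 + 0.273×0.0473 = 0.12051.
Under exogeneity, PAF = [P(Y=1) − p₀] / P(Y=1).
PAF = (0.12051 − 0.0473) / 0.12051 ≈ 0.6075

PAF ≈ 0.607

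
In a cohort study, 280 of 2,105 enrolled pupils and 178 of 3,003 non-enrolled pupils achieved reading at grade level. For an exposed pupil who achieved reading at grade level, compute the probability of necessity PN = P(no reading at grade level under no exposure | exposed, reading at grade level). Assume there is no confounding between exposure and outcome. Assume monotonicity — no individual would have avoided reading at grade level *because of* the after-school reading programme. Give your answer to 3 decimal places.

PN ≈ 0.554

p₁ = P(outcome | exposed) = 280/2105 = 0.13302
p₀ = P(outcome | unexposed) = 178/3003 = 0.059274
Under exogeneity and monotonicity, PN = (p₁ − p₀) / p₁.
PN = (0.13302 − 0.059274) / 0.13302 = 0.073743 / 0.13302 ≈ 0.5544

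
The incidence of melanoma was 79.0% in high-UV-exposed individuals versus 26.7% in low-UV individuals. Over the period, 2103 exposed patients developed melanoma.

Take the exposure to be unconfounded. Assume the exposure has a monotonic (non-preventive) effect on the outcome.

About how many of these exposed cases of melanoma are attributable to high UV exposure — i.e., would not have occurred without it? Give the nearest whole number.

p₁ = 0.79, p₀ = 0.267.
PN = (p₁ − p₀)/p₁ = (0.79 − 0.267) / 0.79 ≈ 0.66203.
Attributable cases ≈ PN × (exposed cases) = 0.66203 × 2103 ≈ 1392.24.

about 1392 cases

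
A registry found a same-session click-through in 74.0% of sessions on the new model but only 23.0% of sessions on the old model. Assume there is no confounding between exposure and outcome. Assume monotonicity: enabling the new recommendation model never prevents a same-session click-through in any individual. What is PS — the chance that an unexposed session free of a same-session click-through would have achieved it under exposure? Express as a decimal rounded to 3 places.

PS ≈ 0.662

p₁ = 0.74, p₀ = 0.23.
Under exogeneity and monotonicity, PS = (p₁ − p₀) / (1 − p₀).
PS = (0.74 − 0.23) / (1 − 0.23) = 0.51 / 0.77 ≈ 0.6623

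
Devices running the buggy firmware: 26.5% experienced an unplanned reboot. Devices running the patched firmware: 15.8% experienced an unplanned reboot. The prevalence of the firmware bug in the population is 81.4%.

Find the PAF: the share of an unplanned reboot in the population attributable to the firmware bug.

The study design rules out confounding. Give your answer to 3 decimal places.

PAF ≈ 0.355

p₁ = 0.265, p₀ = 0.158.
Overall risk P(Y=1) = π·p₁ + (1−π)·p₀ = 0.814×0.265 + 0.186×0.158 = 0.2451.
Under exogeneity, PAF = [P(Y=1) − p₀] / P(Y=1).
PAF = (0.2451 − 0.158) / 0.2451 ≈ 0.3554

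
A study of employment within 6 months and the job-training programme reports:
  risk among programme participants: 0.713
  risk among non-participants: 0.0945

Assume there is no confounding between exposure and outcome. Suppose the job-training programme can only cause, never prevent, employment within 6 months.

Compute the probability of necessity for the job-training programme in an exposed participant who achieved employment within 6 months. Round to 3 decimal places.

Let p₁ = 0.713, p₀ = 0.0945.
Under exogeneity and monotonicity, PN = (p₁ − p₀) / p₁.
PN = (0.713 − 0.0945) / 0.713 = 0.6185 / 0.713 ≈ 0.8675

PN ≈ 0.867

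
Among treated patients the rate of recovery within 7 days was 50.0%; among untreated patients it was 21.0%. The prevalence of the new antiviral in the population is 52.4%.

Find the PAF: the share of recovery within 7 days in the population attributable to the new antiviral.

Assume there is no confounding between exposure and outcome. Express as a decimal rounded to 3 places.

PAF ≈ 0.420

p₁ = 0.5, p₀ = 0.21.
Overall risk P(Y=1) = π·p₁ + (1−π)·p₀ = 0.524×0.5 + 0.476×0.21 = 0.36196.
Under exogeneity, PAF = [P(Y=1) − p₀] / P(Y=1).
PAF = (0.36196 − 0.21) / 0.36196 ≈ 0.4198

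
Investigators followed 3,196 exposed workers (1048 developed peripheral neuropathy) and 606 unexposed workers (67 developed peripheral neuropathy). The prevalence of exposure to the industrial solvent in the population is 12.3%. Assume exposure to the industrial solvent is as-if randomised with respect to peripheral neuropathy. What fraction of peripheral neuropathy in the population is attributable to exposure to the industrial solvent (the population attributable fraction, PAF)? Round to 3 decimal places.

p₁ = P(outcome | exposed) = 1048/3196 = 0.32791
p₀ = P(outcome | unexposed) = 67/606 = 0.11056
Overall risk P(Y=1) = π·p₁ + (1−π)·p₀ = 0.123×0.32791 + 0.877×0.11056 = 0.13729.
Under exogeneity, PAF = [P(Y=1) − p₀] / P(Y=1).
PAF = (0.13729 − 0.11056) / 0.13729 ≈ 0.1947

PAF ≈ 0.195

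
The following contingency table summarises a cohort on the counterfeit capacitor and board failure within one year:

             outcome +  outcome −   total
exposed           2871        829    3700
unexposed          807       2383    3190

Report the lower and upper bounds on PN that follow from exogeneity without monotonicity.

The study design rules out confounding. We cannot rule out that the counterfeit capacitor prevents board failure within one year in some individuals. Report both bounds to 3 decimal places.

p₁ = P(outcome | exposed) = 2871/3700 = 0.77595
p₀ = P(outcome | unexposed) = 807/3190 = 0.25298
Under exogeneity alone the bounds on PN are max{0,(p₁−p₀)/p₁} ≤ PN ≤ min{1,(1−p₀)/p₁}.
  lower = (p₁ − p₀)/p₁ = 0.52297 / 0.77595 ≈ 0.6740
  upper = min{1, (1 − p₀)/p₁} = 0.74702 / 0.77595 ≈ 0.9627

0.674 ≤ PN ≤ 0.963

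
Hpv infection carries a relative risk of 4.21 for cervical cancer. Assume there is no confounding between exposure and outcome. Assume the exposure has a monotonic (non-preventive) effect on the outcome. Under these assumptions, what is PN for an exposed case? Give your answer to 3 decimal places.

PN ≈ 0.762

Under exogeneity and monotonicity, PN = (RR − 1) / RR = 1 − 1/RR.
PN = (4.21 − 1) / 4.21 = 3.21 / 4.21 ≈ 0.7625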